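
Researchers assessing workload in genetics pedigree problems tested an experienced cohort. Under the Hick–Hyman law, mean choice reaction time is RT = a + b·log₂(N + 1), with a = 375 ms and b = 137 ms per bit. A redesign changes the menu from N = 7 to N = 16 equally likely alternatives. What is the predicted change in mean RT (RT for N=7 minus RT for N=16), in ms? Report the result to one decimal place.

RT(7) = 375 + 137·log₂(8) = 375 + 137·3.0000 = 786.0000 ms.
RT(16) = 375 + 137·log₂(17) = 375 + 137·4.0875 = 934.9875 ms.
Difference = 786.0000 − 934.9875 = -148.9875 ≈ -149.0 ms.

-149.0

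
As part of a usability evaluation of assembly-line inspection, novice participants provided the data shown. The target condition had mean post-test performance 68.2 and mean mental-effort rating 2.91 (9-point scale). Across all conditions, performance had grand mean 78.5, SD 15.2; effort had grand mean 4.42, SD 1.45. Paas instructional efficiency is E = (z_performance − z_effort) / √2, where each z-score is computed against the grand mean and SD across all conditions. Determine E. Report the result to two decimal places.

0.26

z_performance = (68.2 − 78.5) / 15.2 = -10.3000 / 15.2 = -0.6776.
z_effort = (2.91 − 4.42) / 1.45 = -1.5100 / 1.45 = -1.0414.
z_P − z_E = -0.6776 − (-1.0414) = 0.3638.
E = 0.3638 / √2 = 0.3638 / 1.41421 = 0.2572 ≈ 0.26.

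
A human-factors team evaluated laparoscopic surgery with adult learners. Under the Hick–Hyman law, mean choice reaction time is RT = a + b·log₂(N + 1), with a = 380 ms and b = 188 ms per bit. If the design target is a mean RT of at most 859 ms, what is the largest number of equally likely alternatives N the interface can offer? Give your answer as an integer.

4

Set 380 + 188·log₂(N + 1) ≤ 859.
log₂(N + 1) ≤ (859 − 380) / 188 = 2.5479.
N + 1 ≤ 2^2.5479 = 5.8478.
N ≤ 4.8478, so the largest integer N is 4.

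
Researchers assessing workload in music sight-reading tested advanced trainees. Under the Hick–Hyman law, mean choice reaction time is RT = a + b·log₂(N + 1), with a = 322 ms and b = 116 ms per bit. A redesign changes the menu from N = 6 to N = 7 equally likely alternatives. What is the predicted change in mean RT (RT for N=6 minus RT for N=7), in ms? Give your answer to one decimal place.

RT(6) = 322 + 116·log₂(7) = 322 + 116·2.8074 = 647.6584 ms.
RT(7) = 322 + 116·log₂(8) = 322 + 116·3.0000 = 670.0000 ms.
Difference = 647.6584 − 670.0000 = -22.3416 ≈ -22.3 ms.

-22.3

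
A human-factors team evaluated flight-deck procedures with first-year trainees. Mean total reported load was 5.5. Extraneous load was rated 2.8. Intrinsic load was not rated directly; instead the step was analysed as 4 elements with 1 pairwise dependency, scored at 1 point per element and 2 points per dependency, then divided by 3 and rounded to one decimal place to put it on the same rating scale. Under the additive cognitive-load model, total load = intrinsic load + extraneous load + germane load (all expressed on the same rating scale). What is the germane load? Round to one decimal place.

Intrinsic (element-interactivity): (4 × 1 + 1 × 2) / 3 = 6 / 3 = 2.0000 → 2.0.
germane load = total − intrinsic − extraneous
             = 5.5 − 2.0 − 2.8 = 0.7.

0.7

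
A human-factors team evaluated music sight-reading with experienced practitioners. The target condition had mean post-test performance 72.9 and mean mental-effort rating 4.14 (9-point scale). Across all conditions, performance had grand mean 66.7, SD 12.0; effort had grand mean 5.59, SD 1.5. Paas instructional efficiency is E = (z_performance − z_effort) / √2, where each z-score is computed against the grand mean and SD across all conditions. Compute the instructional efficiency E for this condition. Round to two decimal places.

1.05

z_performance = (72.9 − 66.7) / 12.0 = 6.2000 / 12.0 = 0.5167.
z_effort = (4.14 − 5.59) / 1.5 = -1.4500 / 1.5 = -0.9667.
z_P − z_E = 0.5167 − (-0.9667) = 1.4834.
E = 1.4834 / √2 = 1.4834 / 1.41421 = 1.0489 ≈ 1.05.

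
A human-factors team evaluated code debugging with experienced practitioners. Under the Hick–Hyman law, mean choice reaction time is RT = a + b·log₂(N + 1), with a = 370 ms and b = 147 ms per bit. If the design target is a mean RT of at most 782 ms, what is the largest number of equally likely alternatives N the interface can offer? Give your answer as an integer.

5

Set 370 + 147·log₂(N + 1) ≤ 782.
log₂(N + 1) ≤ (782 − 370) / 147 = 2.8027.
N + 1 ≤ 2^2.8027 = 6.9775.
N ≤ 5.9775, so the largest integer N is 5.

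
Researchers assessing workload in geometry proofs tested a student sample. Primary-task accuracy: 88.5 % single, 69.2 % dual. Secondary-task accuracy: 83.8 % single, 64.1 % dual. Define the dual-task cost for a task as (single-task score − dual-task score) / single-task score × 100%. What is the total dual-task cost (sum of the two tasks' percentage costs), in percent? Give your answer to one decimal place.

Primary cost = (88.5 − 69.2) / 88.5 × 100% = 21.8079%.
Secondary cost = (83.8 − 64.1) / 83.8 × 100% = 23.5084%.
Total = 21.8079% + 23.5084% = 45.3163% ≈ 45.3%.

45.3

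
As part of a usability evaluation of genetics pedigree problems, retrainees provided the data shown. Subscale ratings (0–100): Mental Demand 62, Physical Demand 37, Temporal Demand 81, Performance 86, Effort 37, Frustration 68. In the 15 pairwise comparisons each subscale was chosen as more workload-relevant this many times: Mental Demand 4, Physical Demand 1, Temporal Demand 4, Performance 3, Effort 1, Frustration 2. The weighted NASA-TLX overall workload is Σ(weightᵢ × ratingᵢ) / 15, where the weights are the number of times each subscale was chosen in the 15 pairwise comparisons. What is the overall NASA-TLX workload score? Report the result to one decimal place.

69.3

The tallies are the weights (they sum to 15).
Weighted sum = 4·62 + 1·37 + 4·81 + 3·86 + 1·37 + 2·68
            = 248 + 37 + 324 + 258 + 37 + 136 = 1040.
Overall workload = 1040 / 15 = 69.3333 ≈ 69.3.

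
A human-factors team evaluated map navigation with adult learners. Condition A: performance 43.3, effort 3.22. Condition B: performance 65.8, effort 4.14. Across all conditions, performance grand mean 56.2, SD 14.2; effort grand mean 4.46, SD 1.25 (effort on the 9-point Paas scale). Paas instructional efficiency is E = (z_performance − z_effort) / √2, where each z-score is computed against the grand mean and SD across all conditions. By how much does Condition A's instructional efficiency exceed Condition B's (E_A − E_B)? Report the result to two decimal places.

-0.60

Condition A: z_P = (43.3 − 56.2)/14.2 = -0.9085; z_E = (3.22 − 4.46)/1.25 = -0.9920; E_A = (-0.9085 − (-0.9920))/√2 = 0.0590.
Condition B: z_P = (65.8 − 56.2)/14.2 = 0.6761; z_E = (4.14 − 4.46)/1.25 = -0.2560; E_B = (0.6761 − (-0.2560))/√2 = 0.6591.
E_A − E_B = 0.0590 − 0.6591 = -0.6001 ≈ -0.60.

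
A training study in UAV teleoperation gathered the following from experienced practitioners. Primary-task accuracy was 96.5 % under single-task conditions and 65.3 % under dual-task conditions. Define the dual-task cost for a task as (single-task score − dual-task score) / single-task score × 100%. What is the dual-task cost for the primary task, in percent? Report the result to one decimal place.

32.3

Cost = (96.5 − 65.3) / 96.5 × 100%
     = 31.2000 / 96.5 × 100% = 32.3316%.
≈ 32.3%.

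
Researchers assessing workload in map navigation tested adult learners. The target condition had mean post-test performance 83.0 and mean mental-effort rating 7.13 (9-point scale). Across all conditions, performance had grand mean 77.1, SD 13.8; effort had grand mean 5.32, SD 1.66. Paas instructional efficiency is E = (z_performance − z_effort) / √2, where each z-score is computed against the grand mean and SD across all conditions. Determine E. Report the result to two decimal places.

-0.47

z_performance = (83.0 − 77.1) / 13.8 = 5.9000 / 13.8 = 0.4275.
z_effort = (7.13 − 5.32) / 1.66 = 1.8100 / 1.66 = 1.0904.
z_P − z_E = 0.4275 − 1.0904 = -0.6629.
E = -0.6629 / √2 = -0.6629 / 1.41421 = -0.4687 ≈ -0.47.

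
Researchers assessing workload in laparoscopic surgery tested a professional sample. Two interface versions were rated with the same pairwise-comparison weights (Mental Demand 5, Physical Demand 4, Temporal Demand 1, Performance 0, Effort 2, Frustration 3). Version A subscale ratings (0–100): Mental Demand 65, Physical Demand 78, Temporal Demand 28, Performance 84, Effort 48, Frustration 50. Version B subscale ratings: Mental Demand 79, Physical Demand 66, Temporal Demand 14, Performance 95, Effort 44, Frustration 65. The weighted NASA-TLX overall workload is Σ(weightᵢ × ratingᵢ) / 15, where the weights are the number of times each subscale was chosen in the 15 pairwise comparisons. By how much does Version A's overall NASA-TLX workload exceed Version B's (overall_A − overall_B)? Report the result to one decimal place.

Version A weighted sum = 5·65 + 4·78 + 1·28 + 0·84 + 2·48 + 3·50 = 325 + 312 + 28 + 0 + 96 + 150 = 911; overall_A = 911/15 = 60.7333.
Version B weighted sum = 5·79 + 4·66 + 1·14 + 0·95 + 2·44 + 3·65 = 395 + 264 + 14 + 0 + 88 + 195 = 956; overall_B = 956/15 = 63.7333.
Difference = 60.7333 − 63.7333 = -3.0000 ≈ -3.0.

-3.0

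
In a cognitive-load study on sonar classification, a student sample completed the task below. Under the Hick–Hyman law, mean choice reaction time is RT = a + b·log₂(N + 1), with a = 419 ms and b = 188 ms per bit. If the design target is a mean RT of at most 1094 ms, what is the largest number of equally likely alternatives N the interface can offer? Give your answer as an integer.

Set 419 + 188·log₂(N + 1) ≤ 1094.
log₂(N + 1) ≤ (1094 − 419) / 188 = 3.5904.
N + 1 ≤ 2^3.5904 = 12.0453.
N ≤ 11.0453, so the largest integer N is 11.

11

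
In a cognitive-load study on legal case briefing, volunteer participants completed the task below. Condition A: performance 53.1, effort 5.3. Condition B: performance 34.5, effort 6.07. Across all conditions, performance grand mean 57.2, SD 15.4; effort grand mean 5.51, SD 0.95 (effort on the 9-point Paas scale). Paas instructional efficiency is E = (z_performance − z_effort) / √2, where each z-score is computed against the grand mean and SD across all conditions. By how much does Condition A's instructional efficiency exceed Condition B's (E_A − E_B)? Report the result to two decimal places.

Condition A: z_P = (53.1 − 57.2)/15.4 = -0.2662; z_E = (5.3 − 5.51)/0.95 = -0.2211; E_A = (-0.2662 − (-0.2211))/√2 = -0.0319.
Condition B: z_P = (34.5 − 57.2)/15.4 = -1.4740; z_E = (6.07 − 5.51)/0.95 = 0.5895; E_B = (-1.4740 − 0.5895)/√2 = -1.4591.
E_A − E_B = -0.0319 − (-1.4591) = 1.4272 ≈ 1.43.

1.43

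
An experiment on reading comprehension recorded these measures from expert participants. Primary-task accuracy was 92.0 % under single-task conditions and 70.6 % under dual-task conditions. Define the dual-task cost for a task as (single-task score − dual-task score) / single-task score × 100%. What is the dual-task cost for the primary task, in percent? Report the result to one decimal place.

23.3

Cost = (92.0 − 70.6) / 92.0 × 100%
     = 21.4000 / 92.0 × 100% = 23.2609%.
≈ 23.3%.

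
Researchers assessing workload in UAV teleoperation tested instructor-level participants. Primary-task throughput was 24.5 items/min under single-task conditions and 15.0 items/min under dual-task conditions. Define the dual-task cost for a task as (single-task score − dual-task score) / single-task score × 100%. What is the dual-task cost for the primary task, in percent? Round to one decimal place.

Cost = (24.5 − 15.0) / 24.5 × 100%
     = 9.5000 / 24.5 × 100% = 38.7755%.
≈ 38.8%.

38.8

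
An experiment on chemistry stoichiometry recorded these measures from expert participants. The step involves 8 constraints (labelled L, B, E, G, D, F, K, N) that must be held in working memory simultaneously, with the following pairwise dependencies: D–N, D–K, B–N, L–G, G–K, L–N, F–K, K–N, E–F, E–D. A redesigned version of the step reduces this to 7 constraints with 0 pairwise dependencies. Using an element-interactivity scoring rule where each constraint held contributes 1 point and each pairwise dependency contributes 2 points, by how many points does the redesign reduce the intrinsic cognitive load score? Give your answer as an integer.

Original: 8 × 1 + 10 × 2 = 8 + 20 = 28.
Redesigned: 7 × 1 + 0 × 2 = 7 + 0 = 7.
Reduction = 28 − 7 = 21.

21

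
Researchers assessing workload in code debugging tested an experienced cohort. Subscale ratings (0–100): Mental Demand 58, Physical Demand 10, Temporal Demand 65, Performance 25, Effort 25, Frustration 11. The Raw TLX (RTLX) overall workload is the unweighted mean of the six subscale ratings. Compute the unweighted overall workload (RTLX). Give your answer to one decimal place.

Sum of ratings = 58 + 10 + 65 + 25 + 25 + 11 = 194.
RTLX = 194 / 6 = 32.3333 ≈ 32.3.

32.3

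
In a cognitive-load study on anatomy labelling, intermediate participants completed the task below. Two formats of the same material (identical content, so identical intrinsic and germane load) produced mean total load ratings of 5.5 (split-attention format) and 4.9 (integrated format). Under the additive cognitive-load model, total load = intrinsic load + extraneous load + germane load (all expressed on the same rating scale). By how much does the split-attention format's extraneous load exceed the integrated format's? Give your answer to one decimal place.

0.6

Intrinsic and germane load are equal across formats, so the difference in total load equals the difference in extraneous load.
Extraneous-load difference = 5.5 − 4.9 = 0.6.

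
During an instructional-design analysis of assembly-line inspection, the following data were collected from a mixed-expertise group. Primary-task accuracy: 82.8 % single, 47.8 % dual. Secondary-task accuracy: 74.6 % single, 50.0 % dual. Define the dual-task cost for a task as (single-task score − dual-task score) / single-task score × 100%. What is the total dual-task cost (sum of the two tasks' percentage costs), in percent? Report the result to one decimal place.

75.2

Primary cost = (82.8 − 47.8) / 82.8 × 100% = 42.2705%.
Secondary cost = (74.6 − 50.0) / 74.6 × 100% = 32.9759%.
Total = 42.2705% + 32.9759% = 75.2464% ≈ 75.2%.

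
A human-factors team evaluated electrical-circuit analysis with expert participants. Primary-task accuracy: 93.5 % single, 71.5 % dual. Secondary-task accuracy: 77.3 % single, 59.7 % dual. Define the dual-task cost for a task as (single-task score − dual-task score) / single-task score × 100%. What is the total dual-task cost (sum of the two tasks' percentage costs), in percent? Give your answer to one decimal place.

Primary cost = (93.5 − 71.5) / 93.5 × 100% = 23.5294%.
Secondary cost = (77.3 − 59.7) / 77.3 × 100% = 22.7684%.
Total = 23.5294% + 22.7684% = 46.2978% ≈ 46.3%.

46.3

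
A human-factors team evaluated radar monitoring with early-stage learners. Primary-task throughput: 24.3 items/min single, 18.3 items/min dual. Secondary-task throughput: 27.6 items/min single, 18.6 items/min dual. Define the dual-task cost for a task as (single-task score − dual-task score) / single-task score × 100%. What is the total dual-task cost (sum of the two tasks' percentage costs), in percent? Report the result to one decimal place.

Primary cost = (24.3 − 18.3) / 24.3 × 100% = 24.6914%.
Secondary cost = (27.6 − 18.6) / 27.6 × 100% = 32.6087%.
Total = 24.6914% + 32.6087% = 57.3001% ≈ 57.3%.

57.3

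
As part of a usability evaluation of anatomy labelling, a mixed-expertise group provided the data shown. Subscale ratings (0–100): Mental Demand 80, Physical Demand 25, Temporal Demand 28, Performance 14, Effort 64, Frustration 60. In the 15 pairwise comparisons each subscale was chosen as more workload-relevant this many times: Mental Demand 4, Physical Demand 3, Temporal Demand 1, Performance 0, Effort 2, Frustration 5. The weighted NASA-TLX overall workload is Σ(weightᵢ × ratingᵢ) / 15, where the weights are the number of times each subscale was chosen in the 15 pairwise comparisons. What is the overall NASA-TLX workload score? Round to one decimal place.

The tallies are the weights (they sum to 15).
Weighted sum = 4·80 + 3·25 + 1·28 + 0·14 + 2·64 + 5·60
            = 320 + 75 + 28 + 0 + 128 + 300 = 851.
Overall workload = 851 / 15 = 56.7333 ≈ 56.7.

56.7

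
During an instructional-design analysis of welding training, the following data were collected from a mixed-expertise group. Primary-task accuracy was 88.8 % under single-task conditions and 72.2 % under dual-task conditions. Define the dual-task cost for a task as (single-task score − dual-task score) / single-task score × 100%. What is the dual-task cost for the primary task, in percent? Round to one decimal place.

Cost = (88.8 − 72.2) / 88.8 × 100%
     = 16.6000 / 88.8 × 100% = 18.6937%.
≈ 18.7%.

18.7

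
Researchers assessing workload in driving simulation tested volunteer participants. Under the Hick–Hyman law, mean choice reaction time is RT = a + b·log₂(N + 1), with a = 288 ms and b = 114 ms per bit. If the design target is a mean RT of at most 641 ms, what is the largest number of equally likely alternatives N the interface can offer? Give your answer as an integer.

Set 288 + 114·log₂(N + 1) ≤ 641.
log₂(N + 1) ≤ (641 − 288) / 114 = 3.0965.
N + 1 ≤ 2^3.0965 = 8.5534.
N ≤ 7.5534, so the largest integer N is 7.

7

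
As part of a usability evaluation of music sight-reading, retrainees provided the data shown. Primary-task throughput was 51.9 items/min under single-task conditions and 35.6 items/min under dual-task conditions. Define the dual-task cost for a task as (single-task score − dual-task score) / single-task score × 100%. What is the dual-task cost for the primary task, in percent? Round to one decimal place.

Cost = (51.9 − 35.6) / 51.9 × 100%
     = 16.3000 / 51.9 × 100% = 31.4066%.
≈ 31.4%.

31.4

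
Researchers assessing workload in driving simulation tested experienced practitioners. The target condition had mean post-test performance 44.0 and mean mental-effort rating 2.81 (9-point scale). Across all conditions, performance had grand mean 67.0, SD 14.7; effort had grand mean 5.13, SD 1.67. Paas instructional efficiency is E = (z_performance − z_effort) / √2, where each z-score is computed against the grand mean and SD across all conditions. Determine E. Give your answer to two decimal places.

-0.12

z_performance = (44.0 − 67.0) / 14.7 = -23.0000 / 14.7 = -1.5646.
z_effort = (2.81 − 5.13) / 1.67 = -2.3200 / 1.67 = -1.3892.
z_P − z_E = -1.5646 − (-1.3892) = -0.1754.
E = -0.1754 / √2 = -0.1754 / 1.41421 = -0.1240 ≈ -0.12.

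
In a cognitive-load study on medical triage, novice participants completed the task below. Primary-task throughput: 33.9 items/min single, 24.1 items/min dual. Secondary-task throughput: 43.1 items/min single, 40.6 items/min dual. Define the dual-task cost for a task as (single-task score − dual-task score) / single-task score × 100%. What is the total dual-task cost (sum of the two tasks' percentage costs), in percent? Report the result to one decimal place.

34.7

Primary cost = (33.9 − 24.1) / 33.9 × 100% = 28.9086%.
Secondary cost = (43.1 − 40.6) / 43.1 × 100% = 5.8005%.
Total = 28.9086% + 5.8005% = 34.7091% ≈ 34.7%.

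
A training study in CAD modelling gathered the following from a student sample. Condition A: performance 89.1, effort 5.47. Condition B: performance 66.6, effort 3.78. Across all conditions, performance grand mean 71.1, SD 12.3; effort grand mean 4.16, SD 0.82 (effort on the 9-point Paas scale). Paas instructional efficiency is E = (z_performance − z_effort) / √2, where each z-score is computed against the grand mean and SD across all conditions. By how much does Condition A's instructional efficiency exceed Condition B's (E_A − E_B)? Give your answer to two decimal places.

Condition A: z_P = (89.1 − 71.1)/12.3 = 1.4634; z_E = (5.47 − 4.16)/0.82 = 1.5976; E_A = (1.4634 − 1.5976)/√2 = -0.0949.
Condition B: z_P = (66.6 − 71.1)/12.3 = -0.3659; z_E = (3.78 − 4.16)/0.82 = -0.4634; E_B = (-0.3659 − (-0.4634))/√2 = 0.0689.
E_A − E_B = -0.0949 − 0.0689 = -0.1638 ≈ -0.16.

-0.16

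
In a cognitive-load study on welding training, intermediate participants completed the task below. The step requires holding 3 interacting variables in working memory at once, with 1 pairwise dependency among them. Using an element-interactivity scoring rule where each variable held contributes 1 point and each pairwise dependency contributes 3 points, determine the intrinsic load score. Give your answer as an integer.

Element contribution: 3 × 1 = 3.
Interaction contribution: 1 × 3 = 3.
Intrinsic load = 3 + 3 = 6.

6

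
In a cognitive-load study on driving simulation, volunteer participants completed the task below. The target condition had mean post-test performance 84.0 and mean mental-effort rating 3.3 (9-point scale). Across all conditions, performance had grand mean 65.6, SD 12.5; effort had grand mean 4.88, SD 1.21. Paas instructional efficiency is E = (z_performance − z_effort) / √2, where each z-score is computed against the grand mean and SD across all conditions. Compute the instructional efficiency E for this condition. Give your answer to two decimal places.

z_performance = (84.0 − 65.6) / 12.5 = 18.4000 / 12.5 = 1.4720.
z_effort = (3.3 − 4.88) / 1.21 = -1.5800 / 1.21 = -1.3058.
z_P − z_E = 1.4720 − (-1.3058) = 2.7778.
E = 2.7778 / √2 = 2.7778 / 1.41421 = 1.9642 ≈ 1.96.

1.96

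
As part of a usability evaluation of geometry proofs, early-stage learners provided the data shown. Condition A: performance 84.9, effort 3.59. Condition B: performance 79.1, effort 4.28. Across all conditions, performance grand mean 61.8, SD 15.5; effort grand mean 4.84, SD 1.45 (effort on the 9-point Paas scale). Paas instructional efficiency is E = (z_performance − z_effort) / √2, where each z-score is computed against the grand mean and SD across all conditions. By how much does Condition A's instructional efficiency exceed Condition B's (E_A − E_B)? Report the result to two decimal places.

Condition A: z_P = (84.9 − 61.8)/15.5 = 1.4903; z_E = (3.59 − 4.84)/1.45 = -0.8621; E_A = (1.4903 − (-0.8621))/√2 = 1.6634.
Condition B: z_P = (79.1 − 61.8)/15.5 = 1.1161; z_E = (4.28 − 4.84)/1.45 = -0.3862; E_B = (1.1161 − (-0.3862))/√2 = 1.0623.
E_A − E_B = 1.6634 − 1.0623 = 0.6011 ≈ 0.60.

0.60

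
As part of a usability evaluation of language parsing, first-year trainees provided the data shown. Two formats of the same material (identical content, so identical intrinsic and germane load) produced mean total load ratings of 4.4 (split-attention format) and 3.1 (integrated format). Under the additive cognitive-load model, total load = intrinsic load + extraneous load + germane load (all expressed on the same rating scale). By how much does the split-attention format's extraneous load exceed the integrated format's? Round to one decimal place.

Intrinsic and germane load are equal across formats, so the difference in total load equals the difference in extraneous load.
Extraneous-load difference = 4.4 − 3.1 = 1.3.

1.3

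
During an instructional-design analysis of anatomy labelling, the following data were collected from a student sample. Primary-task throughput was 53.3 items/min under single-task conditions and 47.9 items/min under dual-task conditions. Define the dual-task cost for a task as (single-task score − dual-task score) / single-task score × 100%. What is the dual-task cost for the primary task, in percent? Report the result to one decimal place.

10.1

Cost = (53.3 − 47.9) / 53.3 × 100%
     = 5.4000 / 53.3 × 100% = 10.1313%.
≈ 10.1%.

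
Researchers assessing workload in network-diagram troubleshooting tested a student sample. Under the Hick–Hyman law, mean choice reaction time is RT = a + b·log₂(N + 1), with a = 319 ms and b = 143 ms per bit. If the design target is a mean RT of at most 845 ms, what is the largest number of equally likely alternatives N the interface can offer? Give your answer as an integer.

Set 319 + 143·log₂(N + 1) ≤ 845.
log₂(N + 1) ≤ (845 − 319) / 143 = 3.6783.
N + 1 ≤ 2^3.6783 = 12.8020.
N ≤ 11.8020, so the largest integer N is 11.

11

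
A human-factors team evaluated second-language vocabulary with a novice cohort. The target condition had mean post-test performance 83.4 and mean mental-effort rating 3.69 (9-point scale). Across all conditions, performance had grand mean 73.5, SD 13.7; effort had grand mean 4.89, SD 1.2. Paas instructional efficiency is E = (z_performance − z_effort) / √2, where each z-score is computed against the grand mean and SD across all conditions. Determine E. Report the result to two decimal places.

1.22

z_performance = (83.4 − 73.5) / 13.7 = 9.9000 / 13.7 = 0.7226.
z_effort = (3.69 − 4.89) / 1.2 = -1.2000 / 1.2 = -1.0000.
z_P − z_E = 0.7226 − (-1.0000) = 1.7226.
E = 1.7226 / √2 = 1.7226 / 1.41421 = 1.2181 ≈ 1.22.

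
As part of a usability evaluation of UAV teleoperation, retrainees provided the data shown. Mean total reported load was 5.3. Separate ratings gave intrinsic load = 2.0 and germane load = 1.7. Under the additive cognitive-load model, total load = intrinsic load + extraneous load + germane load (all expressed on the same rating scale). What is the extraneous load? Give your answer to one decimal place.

1.6

extraneous load = total − intrinsic − germane
             = 5.3 − 2.0 − 1.7 = 1.6.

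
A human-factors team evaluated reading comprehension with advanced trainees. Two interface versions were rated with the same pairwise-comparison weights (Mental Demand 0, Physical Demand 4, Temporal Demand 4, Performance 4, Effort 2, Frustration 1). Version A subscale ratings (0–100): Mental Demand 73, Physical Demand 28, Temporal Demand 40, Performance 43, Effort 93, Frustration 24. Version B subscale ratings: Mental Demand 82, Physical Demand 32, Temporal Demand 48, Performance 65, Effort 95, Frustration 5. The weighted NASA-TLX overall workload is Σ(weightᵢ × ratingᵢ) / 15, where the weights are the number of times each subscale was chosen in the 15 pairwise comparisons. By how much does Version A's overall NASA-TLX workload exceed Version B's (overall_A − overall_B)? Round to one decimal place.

Version A weighted sum = 0·73 + 4·28 + 4·40 + 4·43 + 2·93 + 1·24 = 0 + 112 + 160 + 172 + 186 + 24 = 654; overall_A = 654/15 = 43.6000.
Version B weighted sum = 0·82 + 4·32 + 4·48 + 4·65 + 2·95 + 1·5 = 0 + 128 + 192 + 260 + 190 + 5 = 775; overall_B = 775/15 = 51.6667.
Difference = 43.6000 − 51.6667 = -8.0667 ≈ -8.1.

-8.1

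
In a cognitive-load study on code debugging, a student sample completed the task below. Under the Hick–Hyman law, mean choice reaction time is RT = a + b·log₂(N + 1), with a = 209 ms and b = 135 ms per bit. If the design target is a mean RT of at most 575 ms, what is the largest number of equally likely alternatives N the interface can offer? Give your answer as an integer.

5

Set 209 + 135·log₂(N + 1) ≤ 575.
log₂(N + 1) ≤ (575 − 209) / 135 = 2.7111.
N + 1 ≤ 2^2.7111 = 6.5482.
N ≤ 5.5482, so the largest integer N is 5.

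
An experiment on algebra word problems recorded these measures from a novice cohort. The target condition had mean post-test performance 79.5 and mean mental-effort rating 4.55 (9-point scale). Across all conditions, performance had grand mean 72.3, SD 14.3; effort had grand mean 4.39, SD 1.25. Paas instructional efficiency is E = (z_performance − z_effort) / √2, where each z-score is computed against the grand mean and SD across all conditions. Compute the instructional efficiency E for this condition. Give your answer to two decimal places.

0.27

z_performance = (79.5 − 72.3) / 14.3 = 7.2000 / 14.3 = 0.5035.
z_effort = (4.55 − 4.39) / 1.25 = 0.1600 / 1.25 = 0.1280.
z_P − z_E = 0.5035 − 0.1280 = 0.3755.
E = 0.3755 / √2 = 0.3755 / 1.41421 = 0.2655 ≈ 0.27.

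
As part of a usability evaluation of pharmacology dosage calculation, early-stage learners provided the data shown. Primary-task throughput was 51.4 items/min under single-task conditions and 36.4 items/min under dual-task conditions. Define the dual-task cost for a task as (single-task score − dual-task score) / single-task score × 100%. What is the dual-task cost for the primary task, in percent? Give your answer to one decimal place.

Cost = (51.4 − 36.4) / 51.4 × 100%
     = 15.0000 / 51.4 × 100% = 29.1829%.
≈ 29.2%.

29.2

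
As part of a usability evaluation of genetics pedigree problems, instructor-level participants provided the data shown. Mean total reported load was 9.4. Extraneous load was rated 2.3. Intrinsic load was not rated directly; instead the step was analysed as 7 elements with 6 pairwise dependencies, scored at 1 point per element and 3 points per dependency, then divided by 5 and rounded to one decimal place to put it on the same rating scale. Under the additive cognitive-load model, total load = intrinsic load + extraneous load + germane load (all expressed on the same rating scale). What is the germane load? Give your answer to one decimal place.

Intrinsic (element-interactivity): (7 × 1 + 6 × 3) / 5 = 25 / 5 = 5.0000 → 5.0.
germane load = total − intrinsic − extraneous
             = 9.4 − 5.0 − 2.3 = 2.1.

2.1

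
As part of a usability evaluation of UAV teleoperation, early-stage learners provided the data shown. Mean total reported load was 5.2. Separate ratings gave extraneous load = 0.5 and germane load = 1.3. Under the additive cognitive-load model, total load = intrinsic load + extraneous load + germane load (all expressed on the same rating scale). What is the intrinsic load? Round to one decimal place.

intrinsic load = total − extraneous − germane
             = 5.2 − 0.5 − 1.3 = 3.4.

3.4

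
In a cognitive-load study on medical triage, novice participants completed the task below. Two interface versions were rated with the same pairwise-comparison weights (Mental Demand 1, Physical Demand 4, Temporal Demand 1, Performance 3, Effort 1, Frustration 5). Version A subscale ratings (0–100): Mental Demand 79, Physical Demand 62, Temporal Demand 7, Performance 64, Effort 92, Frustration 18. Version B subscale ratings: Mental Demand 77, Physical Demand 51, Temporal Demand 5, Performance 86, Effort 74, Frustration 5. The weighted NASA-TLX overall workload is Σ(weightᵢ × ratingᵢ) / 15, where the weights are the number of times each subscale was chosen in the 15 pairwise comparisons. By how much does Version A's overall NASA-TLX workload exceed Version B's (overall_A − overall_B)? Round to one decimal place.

4.3

Version A weighted sum = 1·79 + 4·62 + 1·7 + 3·64 + 1·92 + 5·18 = 79 + 248 + 7 + 192 + 92 + 90 = 708; overall_A = 708/15 = 47.2000.
Version B weighted sum = 1·77 + 4·51 + 1·5 + 3·86 + 1·74 + 5·5 = 77 + 204 + 5 + 258 + 74 + 25 = 643; overall_B = 643/15 = 42.8667.
Difference = 47.2000 − 42.8667 = 4.3333 ≈ 4.3.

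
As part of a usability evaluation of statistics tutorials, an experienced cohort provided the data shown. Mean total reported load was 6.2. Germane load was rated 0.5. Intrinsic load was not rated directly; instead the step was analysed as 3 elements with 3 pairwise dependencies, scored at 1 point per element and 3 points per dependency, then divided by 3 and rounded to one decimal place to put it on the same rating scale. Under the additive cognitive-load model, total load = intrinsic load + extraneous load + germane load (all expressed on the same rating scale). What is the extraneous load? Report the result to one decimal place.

1.7

Intrinsic (element-interactivity): (3 × 1 + 3 × 3) / 3 = 12 / 3 = 4.0000 → 4.0.
extraneous load = total − intrinsic − germane
             = 6.2 − 4.0 − 0.5 = 1.7.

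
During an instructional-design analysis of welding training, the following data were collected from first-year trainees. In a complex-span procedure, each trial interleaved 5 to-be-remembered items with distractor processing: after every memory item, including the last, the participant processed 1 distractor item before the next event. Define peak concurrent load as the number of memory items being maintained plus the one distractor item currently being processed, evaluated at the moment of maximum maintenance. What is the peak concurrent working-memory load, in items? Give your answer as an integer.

Maintenance is greatest during the distractor(s) after memory item 5: all 5 memory items are being held.
One distractor item is concurrently being processed.
Peak concurrent load = 5 + 1 = 6 items.

6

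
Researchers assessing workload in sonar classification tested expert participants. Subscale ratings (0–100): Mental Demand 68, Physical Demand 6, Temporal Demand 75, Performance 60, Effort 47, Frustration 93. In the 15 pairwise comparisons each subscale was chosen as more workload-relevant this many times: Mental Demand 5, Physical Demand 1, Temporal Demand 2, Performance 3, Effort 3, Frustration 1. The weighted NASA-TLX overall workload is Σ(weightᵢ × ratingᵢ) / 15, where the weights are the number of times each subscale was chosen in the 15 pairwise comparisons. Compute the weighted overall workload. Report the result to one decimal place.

The tallies are the weights (they sum to 15).
Weighted sum = 5·68 + 1·6 + 2·75 + 3·60 + 3·47 + 1·93
            = 340 + 6 + 150 + 180 + 141 + 93 = 910.
Overall workload = 910 / 15 = 60.6667 ≈ 60.7.

60.7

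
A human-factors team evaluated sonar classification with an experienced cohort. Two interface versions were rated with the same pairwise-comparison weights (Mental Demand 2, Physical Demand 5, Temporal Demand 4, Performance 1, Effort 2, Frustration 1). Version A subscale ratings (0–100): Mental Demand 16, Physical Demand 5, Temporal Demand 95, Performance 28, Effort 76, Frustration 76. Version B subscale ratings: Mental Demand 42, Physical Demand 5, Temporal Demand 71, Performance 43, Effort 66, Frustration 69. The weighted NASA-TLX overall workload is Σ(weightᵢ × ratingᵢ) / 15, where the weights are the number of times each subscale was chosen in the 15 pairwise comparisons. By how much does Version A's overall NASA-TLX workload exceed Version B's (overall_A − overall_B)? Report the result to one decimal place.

Version A weighted sum = 2·16 + 5·5 + 4·95 + 1·28 + 2·76 + 1·76 = 32 + 25 + 380 + 28 + 152 + 76 = 693; overall_A = 693/15 = 46.2000.
Version B weighted sum = 2·42 + 5·5 + 4·71 + 1·43 + 2·66 + 1·69 = 84 + 25 + 284 + 43 + 132 + 69 = 637; overall_B = 637/15 = 42.4667.
Difference = 46.2000 − 42.4667 = 3.7333 ≈ 3.7.

3.7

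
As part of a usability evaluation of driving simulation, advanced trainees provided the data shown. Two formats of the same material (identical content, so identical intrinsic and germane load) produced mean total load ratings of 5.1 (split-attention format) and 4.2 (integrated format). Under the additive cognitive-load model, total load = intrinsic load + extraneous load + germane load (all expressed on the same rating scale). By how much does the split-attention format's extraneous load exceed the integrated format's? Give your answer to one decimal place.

Intrinsic and germane load are equal across formats, so the difference in total load equals the difference in extraneous load.
Extraneous-load difference = 5.1 − 4.2 = 0.9.

0.9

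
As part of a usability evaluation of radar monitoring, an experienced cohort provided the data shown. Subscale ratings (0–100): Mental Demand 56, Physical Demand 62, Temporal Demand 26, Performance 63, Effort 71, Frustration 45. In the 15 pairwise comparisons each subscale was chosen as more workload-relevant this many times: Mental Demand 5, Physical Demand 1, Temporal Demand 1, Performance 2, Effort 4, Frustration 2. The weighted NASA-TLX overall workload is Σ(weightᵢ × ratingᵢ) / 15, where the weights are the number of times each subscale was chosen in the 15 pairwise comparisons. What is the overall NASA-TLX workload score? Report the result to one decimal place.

The tallies are the weights (they sum to 15).
Weighted sum = 5·56 + 1·62 + 1·26 + 2·63 + 4·71 + 2·45
            = 280 + 62 + 26 + 126 + 284 + 90 = 868.
Overall workload = 868 / 15 = 57.8667 ≈ 57.9.

57.9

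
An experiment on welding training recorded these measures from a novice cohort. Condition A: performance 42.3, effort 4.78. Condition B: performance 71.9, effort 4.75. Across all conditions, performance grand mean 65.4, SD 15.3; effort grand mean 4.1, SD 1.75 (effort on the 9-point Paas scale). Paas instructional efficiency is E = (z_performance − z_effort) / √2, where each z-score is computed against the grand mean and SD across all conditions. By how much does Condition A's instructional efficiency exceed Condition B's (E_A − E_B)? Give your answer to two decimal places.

-1.38

Condition A: z_P = (42.3 − 65.4)/15.3 = -1.5098; z_E = (4.78 − 4.1)/1.75 = 0.3886; E_A = (-1.5098 − 0.3886)/√2 = -1.3424.
Condition B: z_P = (71.9 − 65.4)/15.3 = 0.4248; z_E = (4.75 − 4.1)/1.75 = 0.3714; E_B = (0.4248 − 0.3714)/√2 = 0.0378.
E_A − E_B = -1.3424 − 0.0378 = -1.3802 ≈ -1.38.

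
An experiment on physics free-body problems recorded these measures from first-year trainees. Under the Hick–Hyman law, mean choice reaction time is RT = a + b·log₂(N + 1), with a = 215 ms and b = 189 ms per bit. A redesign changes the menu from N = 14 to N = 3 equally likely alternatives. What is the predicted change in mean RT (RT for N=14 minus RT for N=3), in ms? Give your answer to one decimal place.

RT(14) = 215 + 189·log₂(15) = 215 + 189·3.9069 = 953.4041 ms.
RT(3) = 215 + 189·log₂(4) = 215 + 189·2.0000 = 593.0000 ms.
Difference = 953.4041 − 593.0000 = 360.4041 ≈ 360.4 ms.

360.4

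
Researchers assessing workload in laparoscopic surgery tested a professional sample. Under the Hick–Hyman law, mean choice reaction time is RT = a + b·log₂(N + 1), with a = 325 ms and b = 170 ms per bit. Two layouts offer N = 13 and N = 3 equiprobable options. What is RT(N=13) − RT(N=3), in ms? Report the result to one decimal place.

307.3

RT(13) = 325 + 170·log₂(14) = 325 + 170·3.8074 = 972.2580 ms.
RT(3) = 325 + 170·log₂(4) = 325 + 170·2.0000 = 665.0000 ms.
Difference = 972.2580 − 665.0000 = 307.2580 ≈ 307.3 ms.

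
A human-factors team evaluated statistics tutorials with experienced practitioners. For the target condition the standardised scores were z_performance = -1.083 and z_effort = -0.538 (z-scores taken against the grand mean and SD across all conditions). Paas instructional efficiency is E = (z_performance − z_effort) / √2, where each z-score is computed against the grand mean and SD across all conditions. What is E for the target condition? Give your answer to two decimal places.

z_P − z_E = -1.083 − (-0.538) = -0.5450.
E = -0.5450 / √2 = -0.5450 / 1.41421 = -0.3854 ≈ -0.39.

-0.39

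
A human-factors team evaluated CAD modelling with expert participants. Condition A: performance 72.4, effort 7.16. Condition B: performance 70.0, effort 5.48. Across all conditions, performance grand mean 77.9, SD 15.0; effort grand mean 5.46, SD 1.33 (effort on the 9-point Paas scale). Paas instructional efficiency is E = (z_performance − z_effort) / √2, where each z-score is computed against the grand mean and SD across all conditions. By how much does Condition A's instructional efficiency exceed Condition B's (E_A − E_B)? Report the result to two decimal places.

Condition A: z_P = (72.4 − 77.9)/15.0 = -0.3667; z_E = (7.16 − 5.46)/1.33 = 1.2782; E_A = (-0.3667 − 1.2782)/√2 = -1.1631.
Condition B: z_P = (70.0 − 77.9)/15.0 = -0.5267; z_E = (5.48 − 5.46)/1.33 = 0.0150; E_B = (-0.5267 − 0.0150)/√2 = -0.3830.
E_A − E_B = -1.1631 − (-0.3830) = -0.7801 ≈ -0.78.

-0.78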